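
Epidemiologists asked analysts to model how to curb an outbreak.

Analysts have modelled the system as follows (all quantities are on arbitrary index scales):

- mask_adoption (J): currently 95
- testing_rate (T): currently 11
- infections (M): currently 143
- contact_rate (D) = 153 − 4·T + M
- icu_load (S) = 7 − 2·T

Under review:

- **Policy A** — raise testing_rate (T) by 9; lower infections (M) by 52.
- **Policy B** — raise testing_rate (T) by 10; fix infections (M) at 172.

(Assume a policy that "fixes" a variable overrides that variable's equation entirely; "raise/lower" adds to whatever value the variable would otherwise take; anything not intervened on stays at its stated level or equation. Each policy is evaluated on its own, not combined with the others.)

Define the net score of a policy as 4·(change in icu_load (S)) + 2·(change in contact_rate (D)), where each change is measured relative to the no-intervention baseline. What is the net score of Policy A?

-248

Baseline:
  T = 11
  M = 143
  D = 153 − 4·11 + 143 = 252
  S = 7 − 2·11 = -15
Policy A (T + 9, M − 52):
  T = 11 + 9 = 20
  M = 143 − 52 = 91
  D = 153 − 4·20 + 91 = 164
  S = 7 − 2·20 = -33
ΔS = -33 − (-15) = -18; ΔD = 164 − 252 = -88
Score = 4·(-18) + 2·(-88) = -248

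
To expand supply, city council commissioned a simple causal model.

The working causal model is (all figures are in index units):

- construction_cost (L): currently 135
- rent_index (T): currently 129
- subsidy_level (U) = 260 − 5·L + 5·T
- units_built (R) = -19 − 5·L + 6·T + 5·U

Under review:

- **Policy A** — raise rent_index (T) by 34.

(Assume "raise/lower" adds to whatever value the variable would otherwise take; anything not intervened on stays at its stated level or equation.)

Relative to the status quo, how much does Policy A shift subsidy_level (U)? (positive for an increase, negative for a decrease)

Baseline:
  L = 135
  T = 129
  U = 260 − 5·135 + 5·129 = 230
Policy A (T + 34):
  L = 135
  T = 129 + 34 = 163
  U = 260 − 5·135 + 5·163 = 400
Change in U: 400 − 230 = 170

170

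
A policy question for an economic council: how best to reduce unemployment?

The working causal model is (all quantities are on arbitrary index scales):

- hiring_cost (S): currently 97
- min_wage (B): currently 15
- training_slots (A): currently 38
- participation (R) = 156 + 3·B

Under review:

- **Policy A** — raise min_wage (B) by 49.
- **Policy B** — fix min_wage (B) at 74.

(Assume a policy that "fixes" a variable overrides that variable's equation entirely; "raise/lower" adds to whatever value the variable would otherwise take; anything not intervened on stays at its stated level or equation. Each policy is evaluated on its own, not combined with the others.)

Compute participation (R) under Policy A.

Policy A (B + 49):
  B = 15 + 49 = 64
  R = 156 + 3·64 = 348

348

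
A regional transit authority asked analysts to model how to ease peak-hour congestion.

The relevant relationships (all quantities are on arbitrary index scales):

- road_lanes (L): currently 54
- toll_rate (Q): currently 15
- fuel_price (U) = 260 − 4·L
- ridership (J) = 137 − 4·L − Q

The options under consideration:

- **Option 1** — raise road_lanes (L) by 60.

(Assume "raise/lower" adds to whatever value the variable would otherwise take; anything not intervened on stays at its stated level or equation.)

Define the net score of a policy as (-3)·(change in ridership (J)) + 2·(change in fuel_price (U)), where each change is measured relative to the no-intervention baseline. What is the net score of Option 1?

240

Baseline:
  L = 54
  Q = 15
  U = 260 − 4·54 = 44
  J = 137 − 4·54 − 15 = -94
Option 1 (L + 60):
  L = 54 + 60 = 114
  Q = 15
  U = 260 − 4·114 = -196
  J = 137 − 4·114 − 15 = -334
ΔJ = -334 − (-94) = -240; ΔU = -196 − 44 = -240
Score = (-3)·(-240) + 2·(-240) = 240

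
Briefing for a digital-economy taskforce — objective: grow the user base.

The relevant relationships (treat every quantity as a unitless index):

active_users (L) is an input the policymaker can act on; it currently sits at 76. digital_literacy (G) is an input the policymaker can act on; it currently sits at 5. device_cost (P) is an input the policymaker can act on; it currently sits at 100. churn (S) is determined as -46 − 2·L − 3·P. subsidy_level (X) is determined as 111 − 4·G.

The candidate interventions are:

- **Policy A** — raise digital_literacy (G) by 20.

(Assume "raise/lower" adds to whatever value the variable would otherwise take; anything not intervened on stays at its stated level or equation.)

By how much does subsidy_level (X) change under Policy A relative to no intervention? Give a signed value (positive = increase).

-80

Baseline:
  G = 5
  X = 111 − 4·5 = 91
Policy A (G + 20):
  G = 5 + 20 = 25
  X = 111 − 4·25 = 11
Change in X: 11 − 91 = -80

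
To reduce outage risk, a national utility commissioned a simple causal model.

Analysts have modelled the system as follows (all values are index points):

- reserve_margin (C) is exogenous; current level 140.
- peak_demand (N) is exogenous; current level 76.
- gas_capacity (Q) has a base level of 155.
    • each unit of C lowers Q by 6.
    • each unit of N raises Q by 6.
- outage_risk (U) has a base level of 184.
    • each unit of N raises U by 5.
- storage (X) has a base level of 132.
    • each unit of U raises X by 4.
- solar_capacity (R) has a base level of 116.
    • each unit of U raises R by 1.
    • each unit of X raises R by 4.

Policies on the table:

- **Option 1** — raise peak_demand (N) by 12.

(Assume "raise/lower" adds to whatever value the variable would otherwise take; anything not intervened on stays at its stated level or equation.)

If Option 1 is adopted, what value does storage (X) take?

Option 1 (N + 12):
  N = 76 + 12 = 88
  U = 184 + 5·88 = 624
  X = 132 + 4·624 = 2628

2628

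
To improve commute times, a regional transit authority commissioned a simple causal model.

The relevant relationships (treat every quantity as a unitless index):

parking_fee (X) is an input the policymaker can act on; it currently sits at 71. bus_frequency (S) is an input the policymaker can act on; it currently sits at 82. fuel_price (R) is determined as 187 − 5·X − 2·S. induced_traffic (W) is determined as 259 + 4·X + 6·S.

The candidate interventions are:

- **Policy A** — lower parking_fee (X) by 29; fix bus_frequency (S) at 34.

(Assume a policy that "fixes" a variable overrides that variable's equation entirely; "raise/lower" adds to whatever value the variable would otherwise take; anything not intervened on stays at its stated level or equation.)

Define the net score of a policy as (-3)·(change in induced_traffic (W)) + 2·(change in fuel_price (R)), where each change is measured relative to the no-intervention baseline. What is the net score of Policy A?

1694

Baseline:
  X = 71
  S = 82
  R = 187 − 5·71 − 2·82 = -332
  W = 259 + 4·71 + 6·82 = 1035
Policy A (X − 29, S := 34):
  X = 71 − 29 = 42
  S = 34
  R = 187 − 5·42 − 2·34 = -91
  W = 259 + 4·42 + 6·34 = 631
ΔW = 631 − 1035 = -404; ΔR = -91 − (-332) = 241
Score = (-3)·(-404) + 2·241 = 1694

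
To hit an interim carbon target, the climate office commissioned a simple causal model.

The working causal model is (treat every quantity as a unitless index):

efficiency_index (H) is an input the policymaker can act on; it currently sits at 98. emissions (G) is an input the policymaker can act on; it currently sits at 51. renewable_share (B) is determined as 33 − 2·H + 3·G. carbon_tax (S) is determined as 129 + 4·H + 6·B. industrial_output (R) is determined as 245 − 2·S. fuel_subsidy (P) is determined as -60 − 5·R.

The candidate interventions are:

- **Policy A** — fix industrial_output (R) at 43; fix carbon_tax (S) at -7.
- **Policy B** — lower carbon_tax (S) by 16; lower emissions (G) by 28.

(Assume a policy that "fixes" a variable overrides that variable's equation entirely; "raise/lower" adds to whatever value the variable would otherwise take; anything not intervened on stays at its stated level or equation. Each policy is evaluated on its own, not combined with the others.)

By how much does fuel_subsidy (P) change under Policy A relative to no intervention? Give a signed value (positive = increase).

-3600

Baseline:
  H = 98
  G = 51
  B = 33 − 2·98 + 3·51 = -10
  S = 129 + 4·98 + 6·(-10) = 461
  R = 245 − 2·461 = -677
  P = -60 − 5·(-677) = 3325
Policy A (R := 43, S := -7):
  H = 98
  G = 51
  B = 33 − 2·98 + 3·51 = -10
  S = -7
  R = 43
  P = -60 − 5·43 = -275
Change in P: -275 − 3325 = -3600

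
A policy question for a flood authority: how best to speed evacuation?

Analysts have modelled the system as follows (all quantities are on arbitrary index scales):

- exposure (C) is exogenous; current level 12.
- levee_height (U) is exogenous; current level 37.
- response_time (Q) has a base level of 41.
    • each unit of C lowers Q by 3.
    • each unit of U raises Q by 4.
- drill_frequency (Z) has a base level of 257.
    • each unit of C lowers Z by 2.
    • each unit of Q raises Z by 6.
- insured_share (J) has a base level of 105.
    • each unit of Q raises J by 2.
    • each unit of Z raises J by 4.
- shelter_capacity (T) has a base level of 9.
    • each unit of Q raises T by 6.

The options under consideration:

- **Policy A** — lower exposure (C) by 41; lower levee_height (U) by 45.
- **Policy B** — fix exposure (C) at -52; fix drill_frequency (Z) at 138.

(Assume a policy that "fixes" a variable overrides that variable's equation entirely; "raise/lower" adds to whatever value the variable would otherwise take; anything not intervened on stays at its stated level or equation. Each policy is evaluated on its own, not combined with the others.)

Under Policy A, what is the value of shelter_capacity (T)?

Policy A (C − 41, U − 45):
  C = 12 − 41 = -29
  U = 37 − 45 = -8
  Q = 41 − 3·(-29) + 4·(-8) = 96
  T = 9 + 6·96 = 585

585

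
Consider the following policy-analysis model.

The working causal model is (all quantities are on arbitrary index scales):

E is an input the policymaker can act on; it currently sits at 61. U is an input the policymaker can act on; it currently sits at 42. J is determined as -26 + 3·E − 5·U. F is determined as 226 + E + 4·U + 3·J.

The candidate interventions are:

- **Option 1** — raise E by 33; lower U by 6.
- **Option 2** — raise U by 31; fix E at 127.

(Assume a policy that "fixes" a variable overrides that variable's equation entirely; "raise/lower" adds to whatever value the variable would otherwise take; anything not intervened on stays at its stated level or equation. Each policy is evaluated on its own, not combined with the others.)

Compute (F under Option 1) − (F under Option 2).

77

Option 1 (E + 33, U − 6):
  E = 61 + 33 = 94
  U = 42 − 6 = 36
  J = -26 + 3·94 − 5·36 = 76
  F = 226 + 94 + 4·36 + 3·76 = 692
Option 2 (U + 31, E := 127):
  E = 127
  U = 42 + 31 = 73
  J = -26 + 3·127 − 5·73 = -10
  F = 226 + 127 + 4·73 + 3·(-10) = 615
F: 692 − 615 = 77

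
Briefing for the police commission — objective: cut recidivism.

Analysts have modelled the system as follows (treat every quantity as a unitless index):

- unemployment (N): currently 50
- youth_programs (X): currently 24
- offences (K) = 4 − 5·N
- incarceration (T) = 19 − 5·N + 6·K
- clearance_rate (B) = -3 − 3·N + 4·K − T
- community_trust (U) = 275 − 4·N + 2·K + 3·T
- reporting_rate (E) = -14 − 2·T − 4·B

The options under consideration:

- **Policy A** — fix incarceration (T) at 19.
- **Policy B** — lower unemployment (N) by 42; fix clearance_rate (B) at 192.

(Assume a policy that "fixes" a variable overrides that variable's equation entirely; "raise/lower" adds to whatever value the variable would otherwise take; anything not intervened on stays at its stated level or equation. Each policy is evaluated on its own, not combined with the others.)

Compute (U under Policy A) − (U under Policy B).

Policy A (T := 19):
  N = 50
  K = 4 − 5·50 = -246
  T = 19
  U = 275 − 4·50 + 2·(-246) + 3·19 = -360
Policy B (N − 42, B := 192):
  N = 50 − 42 = 8
  K = 4 − 5·8 = -36
  T = 19 − 5·8 + 6·(-36) = -237
  U = 275 − 4·8 + 2·(-36) + 3·(-237) = -540
U: -360 − (-540) = 180

180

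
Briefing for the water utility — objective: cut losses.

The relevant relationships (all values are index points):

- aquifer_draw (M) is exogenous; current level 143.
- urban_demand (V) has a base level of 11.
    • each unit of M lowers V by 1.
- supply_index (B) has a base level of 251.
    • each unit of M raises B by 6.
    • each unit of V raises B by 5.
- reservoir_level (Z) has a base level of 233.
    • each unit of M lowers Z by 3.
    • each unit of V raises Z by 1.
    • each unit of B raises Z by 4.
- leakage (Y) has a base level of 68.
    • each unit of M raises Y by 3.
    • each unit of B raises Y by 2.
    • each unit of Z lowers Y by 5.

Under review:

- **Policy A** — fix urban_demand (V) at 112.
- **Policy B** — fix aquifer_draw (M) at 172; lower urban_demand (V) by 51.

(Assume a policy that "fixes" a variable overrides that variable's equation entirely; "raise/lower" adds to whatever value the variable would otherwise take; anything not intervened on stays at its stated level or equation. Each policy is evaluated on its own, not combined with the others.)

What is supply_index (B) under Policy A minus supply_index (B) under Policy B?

Policy A (V := 112):
  M = 143
  V = 112
  B = 251 + 6·143 + 5·112 = 1669
Policy B (M := 172, V − 51):
  M = 172
  V = 11 − 172 (−51 from intervention) = -212
  B = 251 + 6·172 + 5·(-212) = 223
B: 1669 − 223 = 1446

1446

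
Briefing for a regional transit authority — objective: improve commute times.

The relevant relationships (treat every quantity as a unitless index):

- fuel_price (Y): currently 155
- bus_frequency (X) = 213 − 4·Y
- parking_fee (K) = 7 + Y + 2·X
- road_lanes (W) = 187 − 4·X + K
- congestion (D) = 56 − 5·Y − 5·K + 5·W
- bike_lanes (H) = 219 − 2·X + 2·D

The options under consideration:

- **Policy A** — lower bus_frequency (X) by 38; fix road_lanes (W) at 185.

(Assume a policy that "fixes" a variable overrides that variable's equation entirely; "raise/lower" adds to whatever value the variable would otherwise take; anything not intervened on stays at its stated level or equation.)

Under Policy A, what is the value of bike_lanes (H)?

Policy A (X − 38, W := 185):
  Y = 155
  X = 213 − 4·155 (−38 from intervention) = -445
  K = 7 + 155 + 2·(-445) = -728
  W = 185
  D = 56 − 5·155 − 5·(-728) + 5·185 = 3846
  H = 219 − 2·(-445) + 2·3846 = 8801

8801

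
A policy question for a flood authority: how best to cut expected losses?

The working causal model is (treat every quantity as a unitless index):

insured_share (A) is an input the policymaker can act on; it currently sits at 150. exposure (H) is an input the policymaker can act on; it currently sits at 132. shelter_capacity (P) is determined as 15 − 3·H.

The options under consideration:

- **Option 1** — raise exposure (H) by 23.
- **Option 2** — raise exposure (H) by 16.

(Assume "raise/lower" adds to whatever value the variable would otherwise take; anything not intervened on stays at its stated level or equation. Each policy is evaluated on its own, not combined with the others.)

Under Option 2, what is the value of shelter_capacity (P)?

Option 2 (H + 16):
  H = 132 + 16 = 148
  P = 15 − 3·148 = -429

-429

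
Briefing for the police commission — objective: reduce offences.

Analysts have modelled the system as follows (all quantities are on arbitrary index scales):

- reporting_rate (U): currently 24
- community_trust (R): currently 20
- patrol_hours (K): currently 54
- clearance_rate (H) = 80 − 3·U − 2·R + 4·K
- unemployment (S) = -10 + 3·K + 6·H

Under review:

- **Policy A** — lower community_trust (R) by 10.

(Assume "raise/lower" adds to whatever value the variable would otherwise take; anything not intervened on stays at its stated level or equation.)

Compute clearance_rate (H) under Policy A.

204

Policy A (R − 10):
  U = 24
  R = 20 − 10 = 10
  K = 54
  H = 80 − 3·24 − 2·10 + 4·54 = 204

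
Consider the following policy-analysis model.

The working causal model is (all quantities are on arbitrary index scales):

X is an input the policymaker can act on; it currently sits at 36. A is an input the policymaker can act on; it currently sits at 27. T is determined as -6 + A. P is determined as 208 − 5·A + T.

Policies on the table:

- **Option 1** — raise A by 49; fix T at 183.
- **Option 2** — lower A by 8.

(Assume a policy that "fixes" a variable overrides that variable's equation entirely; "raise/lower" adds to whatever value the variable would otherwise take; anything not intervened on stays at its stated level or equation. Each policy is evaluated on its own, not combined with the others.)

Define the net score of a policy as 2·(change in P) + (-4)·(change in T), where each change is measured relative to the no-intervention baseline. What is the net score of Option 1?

-814

Baseline:
  A = 27
  T = -6 + 27 = 21
  P = 208 − 5·27 + 21 = 94
Option 1 (A + 49, T := 183):
  A = 27 + 49 = 76
  T = 183
  P = 208 − 5·76 + 183 = 11
ΔP = 11 − 94 = -83; ΔT = 183 − 21 = 162
Score = 2·(-83) + (-4)·162 = -814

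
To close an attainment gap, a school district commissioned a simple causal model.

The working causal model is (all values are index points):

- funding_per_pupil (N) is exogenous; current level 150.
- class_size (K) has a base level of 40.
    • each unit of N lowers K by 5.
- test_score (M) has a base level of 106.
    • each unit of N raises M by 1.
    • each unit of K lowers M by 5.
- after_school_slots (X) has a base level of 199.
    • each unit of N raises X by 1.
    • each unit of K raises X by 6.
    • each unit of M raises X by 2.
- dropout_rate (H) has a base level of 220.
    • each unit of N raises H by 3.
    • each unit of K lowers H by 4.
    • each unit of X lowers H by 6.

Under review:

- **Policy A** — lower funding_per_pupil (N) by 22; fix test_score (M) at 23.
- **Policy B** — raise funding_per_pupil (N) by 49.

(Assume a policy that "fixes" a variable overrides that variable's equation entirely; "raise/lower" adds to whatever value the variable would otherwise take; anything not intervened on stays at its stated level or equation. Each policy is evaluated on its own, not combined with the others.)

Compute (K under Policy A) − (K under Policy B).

355

Policy A (N − 22, M := 23):
  N = 150 − 22 = 128
  K = 40 − 5·128 = -600
Policy B (N + 49):
  N = 150 + 49 = 199
  K = 40 − 5·199 = -955
K: -600 − (-955) = 355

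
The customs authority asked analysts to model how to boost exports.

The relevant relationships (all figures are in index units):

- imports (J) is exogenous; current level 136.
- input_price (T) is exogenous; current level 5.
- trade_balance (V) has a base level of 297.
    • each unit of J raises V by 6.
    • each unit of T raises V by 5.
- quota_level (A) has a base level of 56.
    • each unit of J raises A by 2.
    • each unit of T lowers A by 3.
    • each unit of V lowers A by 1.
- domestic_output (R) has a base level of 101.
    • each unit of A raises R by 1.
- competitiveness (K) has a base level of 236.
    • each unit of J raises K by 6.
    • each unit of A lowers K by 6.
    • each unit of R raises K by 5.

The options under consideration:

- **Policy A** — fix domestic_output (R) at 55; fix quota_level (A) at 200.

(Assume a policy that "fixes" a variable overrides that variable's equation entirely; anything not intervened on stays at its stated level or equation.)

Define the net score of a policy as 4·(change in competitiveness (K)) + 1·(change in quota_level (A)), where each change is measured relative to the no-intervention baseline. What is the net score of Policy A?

-7995

Baseline:
  J = 136
  T = 5
  V = 297 + 6·136 + 5·5 = 1138
  A = 56 + 2·136 − 3·5 − 1138 = -825
  R = 101 + (-825) = -724
  K = 236 + 6·136 − 6·(-825) + 5·(-724) = 2382
Policy A (R := 55, A := 200):
  J = 136
  T = 5
  V = 297 + 6·136 + 5·5 = 1138
  A = 200
  R = 55
  K = 236 + 6·136 − 6·200 + 5·55 = 127
ΔK = 127 − 2382 = -2255; ΔA = 200 − (-825) = 1025
Score = 4·(-2255) + 1·1025 = -7995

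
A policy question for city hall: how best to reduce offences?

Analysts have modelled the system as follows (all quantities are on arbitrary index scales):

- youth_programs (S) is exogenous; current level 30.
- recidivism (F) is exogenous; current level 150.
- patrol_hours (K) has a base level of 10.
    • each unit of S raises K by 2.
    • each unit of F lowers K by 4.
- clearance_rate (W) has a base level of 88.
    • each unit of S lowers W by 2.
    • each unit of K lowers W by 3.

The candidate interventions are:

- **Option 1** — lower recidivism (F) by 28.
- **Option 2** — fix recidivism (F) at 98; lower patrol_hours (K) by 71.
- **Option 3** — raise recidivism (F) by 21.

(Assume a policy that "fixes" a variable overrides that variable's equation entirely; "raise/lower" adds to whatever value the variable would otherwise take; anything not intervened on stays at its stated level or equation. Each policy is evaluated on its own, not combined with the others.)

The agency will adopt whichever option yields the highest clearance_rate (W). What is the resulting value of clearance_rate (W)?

1870

Option 1 (F − 28):
  S = 30
  F = 150 − 28 = 122
  K = 10 + 2·30 − 4·122 = -418
  W = 88 − 2·30 − 3·(-418) = 1282
Option 2 (F := 98, K − 71):
  S = 30
  F = 98
  K = 10 + 2·30 − 4·98 (−71 from intervention) = -393
  W = 88 − 2·30 − 3·(-393) = 1207
Option 3 (F + 21):
  S = 30
  F = 150 + 21 = 171
  K = 10 + 2·30 − 4·171 = -614
  W = 88 − 2·30 − 3·(-614) = 1870
Comparing — Option 1: W=1282, Option 2: W=1207, Option 3: W=1870. Highest is 1870 (Option 3).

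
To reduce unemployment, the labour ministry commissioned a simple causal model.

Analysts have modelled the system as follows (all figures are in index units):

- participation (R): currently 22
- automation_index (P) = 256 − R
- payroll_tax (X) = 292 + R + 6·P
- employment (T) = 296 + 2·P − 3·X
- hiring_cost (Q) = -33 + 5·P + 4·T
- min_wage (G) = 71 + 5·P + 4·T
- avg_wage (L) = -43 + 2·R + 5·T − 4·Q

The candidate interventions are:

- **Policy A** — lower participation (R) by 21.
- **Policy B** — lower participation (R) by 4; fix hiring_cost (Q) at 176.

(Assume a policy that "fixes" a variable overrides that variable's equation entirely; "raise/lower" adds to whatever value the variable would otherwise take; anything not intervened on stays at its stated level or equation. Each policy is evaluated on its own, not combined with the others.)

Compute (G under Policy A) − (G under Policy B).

-799

Policy A (R − 21):
  R = 22 − 21 = 1
  P = 256 − 1 = 255
  X = 292 + 1 + 6·255 = 1823
  T = 296 + 2·255 − 3·1823 = -4663
  G = 71 + 5·255 + 4·(-4663) = -17306
Policy B (R − 4, Q := 176):
  R = 22 − 4 = 18
  P = 256 − 18 = 238
  X = 292 + 18 + 6·238 = 1738
  T = 296 + 2·238 − 3·1738 = -4442
  G = 71 + 5·238 + 4·(-4442) = -16507
G: -17306 − (-16507) = -799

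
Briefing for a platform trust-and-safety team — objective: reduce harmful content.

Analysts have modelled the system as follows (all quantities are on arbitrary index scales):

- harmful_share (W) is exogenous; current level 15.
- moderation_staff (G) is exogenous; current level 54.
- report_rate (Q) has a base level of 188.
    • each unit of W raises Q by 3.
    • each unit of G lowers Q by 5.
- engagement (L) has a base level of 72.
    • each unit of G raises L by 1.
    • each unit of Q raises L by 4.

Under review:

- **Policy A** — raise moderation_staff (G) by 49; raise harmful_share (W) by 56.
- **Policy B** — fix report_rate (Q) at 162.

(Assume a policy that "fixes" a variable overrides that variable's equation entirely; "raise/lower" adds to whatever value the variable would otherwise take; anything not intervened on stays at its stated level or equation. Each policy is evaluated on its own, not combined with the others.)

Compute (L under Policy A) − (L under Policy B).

Policy A (G + 49, W + 56):
  W = 15 + 56 = 71
  G = 54 + 49 = 103
  Q = 188 + 3·71 − 5·103 = -114
  L = 72 + 103 + 4·(-114) = -281
Policy B (Q := 162):
  W = 15
  G = 54
  Q = 162
  L = 72 + 54 + 4·162 = 774
L: -281 − 774 = -1055

-1055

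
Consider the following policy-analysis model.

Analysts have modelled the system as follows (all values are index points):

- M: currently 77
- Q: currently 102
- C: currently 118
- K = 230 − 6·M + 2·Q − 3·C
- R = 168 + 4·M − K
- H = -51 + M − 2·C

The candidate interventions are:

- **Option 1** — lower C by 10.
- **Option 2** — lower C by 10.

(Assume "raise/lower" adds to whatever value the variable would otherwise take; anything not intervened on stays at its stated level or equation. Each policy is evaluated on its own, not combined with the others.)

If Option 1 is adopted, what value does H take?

-190

Option 1 (C − 10):
  M = 77
  C = 118 − 10 = 108
  H = -51 + 77 − 2·108 = -190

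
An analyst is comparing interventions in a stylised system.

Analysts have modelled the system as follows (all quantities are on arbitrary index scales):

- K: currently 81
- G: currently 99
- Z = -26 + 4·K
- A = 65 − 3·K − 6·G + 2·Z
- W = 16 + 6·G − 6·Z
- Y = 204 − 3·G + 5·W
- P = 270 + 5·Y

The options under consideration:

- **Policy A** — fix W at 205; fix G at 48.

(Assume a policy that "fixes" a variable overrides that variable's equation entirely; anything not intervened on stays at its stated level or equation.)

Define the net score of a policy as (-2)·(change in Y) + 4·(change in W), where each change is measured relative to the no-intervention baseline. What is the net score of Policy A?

-8604

Baseline:
  K = 81
  G = 99
  Z = -26 + 4·81 = 298
  W = 16 + 6·99 − 6·298 = -1178
  Y = 204 − 3·99 + 5·(-1178) = -5983
Policy A (W := 205, G := 48):
  K = 81
  G = 48
  Z = -26 + 4·81 = 298
  W = 205
  Y = 204 − 3·48 + 5·205 = 1085
ΔY = 1085 − (-5983) = 7068; ΔW = 205 − (-1178) = 1383
Score = (-2)·7068 + 4·1383 = -8604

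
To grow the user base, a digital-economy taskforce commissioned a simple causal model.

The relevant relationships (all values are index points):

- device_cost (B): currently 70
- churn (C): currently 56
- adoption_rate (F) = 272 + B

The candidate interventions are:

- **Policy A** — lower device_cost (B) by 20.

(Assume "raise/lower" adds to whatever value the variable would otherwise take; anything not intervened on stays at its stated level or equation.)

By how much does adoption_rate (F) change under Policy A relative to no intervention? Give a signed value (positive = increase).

Baseline:
  B = 70
  F = 272 + 70 = 342
Policy A (B − 20):
  B = 70 − 20 = 50
  F = 272 + 50 = 322
Change in F: 322 − 342 = -20

-20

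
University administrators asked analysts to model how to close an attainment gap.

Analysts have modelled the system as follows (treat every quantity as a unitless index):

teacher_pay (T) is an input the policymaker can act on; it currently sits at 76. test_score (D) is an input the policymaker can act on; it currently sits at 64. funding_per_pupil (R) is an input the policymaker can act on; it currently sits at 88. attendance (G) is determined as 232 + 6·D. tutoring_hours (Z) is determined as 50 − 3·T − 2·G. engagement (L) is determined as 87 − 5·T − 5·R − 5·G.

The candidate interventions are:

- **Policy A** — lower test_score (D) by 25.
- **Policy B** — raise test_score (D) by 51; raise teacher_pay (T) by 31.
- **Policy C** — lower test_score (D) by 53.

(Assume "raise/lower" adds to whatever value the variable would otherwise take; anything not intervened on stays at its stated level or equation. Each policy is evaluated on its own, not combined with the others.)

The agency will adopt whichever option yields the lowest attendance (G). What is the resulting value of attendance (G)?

298

Policy A (D − 25):
  D = 64 − 25 = 39
  G = 232 + 6·39 = 466
Policy B (D + 51, T + 31):
  D = 64 + 51 = 115
  G = 232 + 6·115 = 922
Policy C (D − 53):
  D = 64 − 53 = 11
  G = 232 + 6·11 = 298
Comparing — Policy A: G=466, Policy B: G=922, Policy C: G=298. Lowest is 298 (Policy C).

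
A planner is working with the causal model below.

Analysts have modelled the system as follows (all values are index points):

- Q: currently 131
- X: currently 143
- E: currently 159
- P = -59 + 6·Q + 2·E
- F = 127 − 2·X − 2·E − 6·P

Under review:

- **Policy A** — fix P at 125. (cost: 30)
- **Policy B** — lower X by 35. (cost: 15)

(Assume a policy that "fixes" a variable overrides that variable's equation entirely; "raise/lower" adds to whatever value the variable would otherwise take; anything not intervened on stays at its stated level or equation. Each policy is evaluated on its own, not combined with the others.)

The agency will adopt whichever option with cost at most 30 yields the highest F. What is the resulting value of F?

Policy A (P := 125):
  Q = 131
  X = 143
  E = 159
  P = 125
  F = 127 − 2·143 − 2·159 − 6·125 = -1227
Policy B (X − 35):
  Q = 131
  X = 143 − 35 = 108
  E = 159
  P = -59 + 6·131 + 2·159 = 1045
  F = 127 − 2·108 − 2·159 − 6·1045 = -6677
Comparing — Policy A: F=-1227, Policy B: F=-6677. Highest is -1227 (Policy A).

-1227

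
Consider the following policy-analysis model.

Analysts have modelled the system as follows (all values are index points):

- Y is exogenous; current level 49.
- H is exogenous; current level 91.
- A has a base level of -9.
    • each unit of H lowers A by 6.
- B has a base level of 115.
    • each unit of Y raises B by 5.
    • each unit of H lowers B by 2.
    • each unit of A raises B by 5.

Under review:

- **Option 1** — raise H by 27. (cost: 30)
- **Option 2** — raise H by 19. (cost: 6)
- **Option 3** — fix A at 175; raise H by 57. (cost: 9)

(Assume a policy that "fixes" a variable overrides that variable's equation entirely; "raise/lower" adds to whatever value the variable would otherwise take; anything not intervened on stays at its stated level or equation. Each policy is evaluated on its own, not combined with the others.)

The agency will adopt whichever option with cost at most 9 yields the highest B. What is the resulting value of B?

Option 2 (H + 19):
  Y = 49
  H = 91 + 19 = 110
  A = -9 − 6·110 = -669
  B = 115 + 5·49 − 2·110 + 5·(-669) = -3205
Option 3 (A := 175, H + 57):
  Y = 49
  H = 91 + 57 = 148
  A = 175
  B = 115 + 5·49 − 2·148 + 5·175 = 939
Comparing — Option 2: B=-3205, Option 3: B=939. Highest is 939 (Option 3).

939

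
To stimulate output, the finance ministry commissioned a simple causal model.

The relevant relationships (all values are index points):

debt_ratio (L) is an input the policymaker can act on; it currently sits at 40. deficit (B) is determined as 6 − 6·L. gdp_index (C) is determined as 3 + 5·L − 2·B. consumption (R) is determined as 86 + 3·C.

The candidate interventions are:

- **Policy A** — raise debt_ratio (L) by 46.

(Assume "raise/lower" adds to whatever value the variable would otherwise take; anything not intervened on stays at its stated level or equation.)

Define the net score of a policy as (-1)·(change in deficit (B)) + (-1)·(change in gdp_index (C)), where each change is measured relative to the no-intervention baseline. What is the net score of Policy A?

-506

Baseline:
  L = 40
  B = 6 − 6·40 = -234
  C = 3 + 5·40 − 2·(-234) = 671
Policy A (L + 46):
  L = 40 + 46 = 86
  B = 6 − 6·86 = -510
  C = 3 + 5·86 − 2·(-510) = 1453
ΔB = -510 − (-234) = -276; ΔC = 1453 − 671 = 782
Score = (-1)·(-276) + (-1)·782 = -506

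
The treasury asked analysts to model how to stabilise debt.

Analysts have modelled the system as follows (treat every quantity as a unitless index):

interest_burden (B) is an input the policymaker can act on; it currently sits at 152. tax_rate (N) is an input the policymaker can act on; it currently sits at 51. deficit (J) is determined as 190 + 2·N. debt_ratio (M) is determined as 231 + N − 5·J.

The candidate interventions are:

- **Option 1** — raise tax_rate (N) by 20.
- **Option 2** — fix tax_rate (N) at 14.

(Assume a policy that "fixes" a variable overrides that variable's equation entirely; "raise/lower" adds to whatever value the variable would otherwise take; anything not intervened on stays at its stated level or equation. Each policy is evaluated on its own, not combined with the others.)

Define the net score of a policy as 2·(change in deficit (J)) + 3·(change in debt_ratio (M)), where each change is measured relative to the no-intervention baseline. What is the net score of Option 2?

Baseline:
  N = 51
  J = 190 + 2·51 = 292
  M = 231 + 51 − 5·292 = -1178
Option 2 (N := 14):
  N = 14
  J = 190 + 2·14 = 218
  M = 231 + 14 − 5·218 = -845
ΔJ = 218 − 292 = -74; ΔM = -845 − (-1178) = 333
Score = 2·(-74) + 3·333 = 851

851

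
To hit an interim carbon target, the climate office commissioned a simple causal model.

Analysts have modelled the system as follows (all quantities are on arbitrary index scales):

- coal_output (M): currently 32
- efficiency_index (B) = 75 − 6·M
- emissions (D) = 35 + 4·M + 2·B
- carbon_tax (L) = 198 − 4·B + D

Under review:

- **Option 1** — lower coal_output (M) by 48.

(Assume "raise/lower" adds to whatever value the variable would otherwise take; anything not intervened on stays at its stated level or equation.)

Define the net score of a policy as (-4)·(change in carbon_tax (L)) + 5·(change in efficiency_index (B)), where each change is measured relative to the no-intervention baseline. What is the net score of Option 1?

Baseline:
  M = 32
  B = 75 − 6·32 = -117
  D = 35 + 4·32 + 2·(-117) = -71
  L = 198 − 4·(-117) + (-71) = 595
Option 1 (M − 48):
  M = 32 − 48 = -16
  B = 75 − 6·(-16) = 171
  D = 35 + 4·(-16) + 2·171 = 313
  L = 198 − 4·171 + 313 = -173
ΔL = -173 − 595 = -768; ΔB = 171 − (-117) = 288
Score = (-4)·(-768) + 5·288 = 4512

4512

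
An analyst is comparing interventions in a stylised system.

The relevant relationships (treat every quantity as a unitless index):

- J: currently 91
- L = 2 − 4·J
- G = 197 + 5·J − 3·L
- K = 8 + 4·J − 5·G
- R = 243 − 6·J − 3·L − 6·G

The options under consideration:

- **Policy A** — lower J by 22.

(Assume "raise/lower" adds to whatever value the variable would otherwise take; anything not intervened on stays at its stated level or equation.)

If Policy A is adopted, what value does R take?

Policy A (J − 22):
  J = 91 − 22 = 69
  L = 2 − 4·69 = -274
  G = 197 + 5·69 − 3·(-274) = 1364
  R = 243 − 6·69 − 3·(-274) − 6·1364 = -7533

-7533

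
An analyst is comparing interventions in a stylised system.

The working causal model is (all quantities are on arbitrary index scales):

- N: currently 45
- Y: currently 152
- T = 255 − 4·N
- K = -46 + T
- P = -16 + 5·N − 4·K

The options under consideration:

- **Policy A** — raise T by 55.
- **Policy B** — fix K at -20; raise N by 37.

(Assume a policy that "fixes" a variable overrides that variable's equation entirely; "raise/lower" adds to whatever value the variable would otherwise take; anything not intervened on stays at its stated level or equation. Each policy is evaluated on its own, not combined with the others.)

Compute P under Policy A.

Policy A (T + 55):
  N = 45
  T = 255 − 4·45 (+55 from intervention) = 130
  K = -46 + 130 = 84
  P = -16 + 5·45 − 4·84 = -127

-127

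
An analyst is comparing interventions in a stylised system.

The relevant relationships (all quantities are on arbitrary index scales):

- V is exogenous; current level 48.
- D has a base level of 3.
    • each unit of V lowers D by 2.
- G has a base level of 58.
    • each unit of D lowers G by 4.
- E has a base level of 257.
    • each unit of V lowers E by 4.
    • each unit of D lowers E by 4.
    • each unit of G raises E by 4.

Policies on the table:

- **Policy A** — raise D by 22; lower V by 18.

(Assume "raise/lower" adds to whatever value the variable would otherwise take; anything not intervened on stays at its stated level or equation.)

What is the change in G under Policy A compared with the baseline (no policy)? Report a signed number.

Baseline:
  V = 48
  D = 3 − 2·48 = -93
  G = 58 − 4·(-93) = 430
Policy A (D + 22, V − 18):
  V = 48 − 18 = 30
  D = 3 − 2·30 (+22 from intervention) = -35
  G = 58 − 4·(-35) = 198
Change in G: 198 − 430 = -232

-232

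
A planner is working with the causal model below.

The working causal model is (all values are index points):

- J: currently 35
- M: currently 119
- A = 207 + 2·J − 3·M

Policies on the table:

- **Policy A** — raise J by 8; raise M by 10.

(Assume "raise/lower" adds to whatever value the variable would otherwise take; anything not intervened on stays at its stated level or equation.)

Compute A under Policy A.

Policy A (J + 8, M + 10):
  J = 35 + 8 = 43
  M = 119 + 10 = 129
  A = 207 + 2·43 − 3·129 = -94

-94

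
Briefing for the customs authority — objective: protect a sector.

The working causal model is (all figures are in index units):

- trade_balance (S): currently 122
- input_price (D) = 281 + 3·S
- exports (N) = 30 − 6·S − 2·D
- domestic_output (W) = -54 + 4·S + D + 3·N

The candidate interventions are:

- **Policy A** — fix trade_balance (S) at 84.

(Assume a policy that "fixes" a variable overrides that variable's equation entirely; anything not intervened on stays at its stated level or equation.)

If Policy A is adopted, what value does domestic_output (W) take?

-3805

Policy A (S := 84):
  S = 84
  D = 281 + 3·84 = 533
  N = 30 − 6·84 − 2·533 = -1540
  W = -54 + 4·84 + 533 + 3·(-1540) = -3805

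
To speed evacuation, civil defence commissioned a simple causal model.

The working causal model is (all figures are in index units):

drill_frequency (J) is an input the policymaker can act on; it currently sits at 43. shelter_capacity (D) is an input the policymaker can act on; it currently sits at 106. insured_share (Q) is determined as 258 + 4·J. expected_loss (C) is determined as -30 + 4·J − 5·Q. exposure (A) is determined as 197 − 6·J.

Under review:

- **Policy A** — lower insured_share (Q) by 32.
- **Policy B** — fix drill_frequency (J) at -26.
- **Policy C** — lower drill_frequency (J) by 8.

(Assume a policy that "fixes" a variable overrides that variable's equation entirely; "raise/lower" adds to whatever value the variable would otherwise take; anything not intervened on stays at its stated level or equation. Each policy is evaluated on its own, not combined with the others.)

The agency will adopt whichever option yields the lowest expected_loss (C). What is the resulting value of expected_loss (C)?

Policy A (Q − 32):
  J = 43
  Q = 258 + 4·43 (−32 from intervention) = 398
  C = -30 + 4·43 − 5·398 = -1848
Policy B (J := -26):
  J = -26
  Q = 258 + 4·(-26) = 154
  C = -30 + 4·(-26) − 5·154 = -904
Policy C (J − 8):
  J = 43 − 8 = 35
  Q = 258 + 4·35 = 398
  C = -30 + 4·35 − 5·398 = -1880
Comparing — Policy A: C=-1848, Policy B: C=-904, Policy C: C=-1880. Lowest is -1880 (Policy C).

-1880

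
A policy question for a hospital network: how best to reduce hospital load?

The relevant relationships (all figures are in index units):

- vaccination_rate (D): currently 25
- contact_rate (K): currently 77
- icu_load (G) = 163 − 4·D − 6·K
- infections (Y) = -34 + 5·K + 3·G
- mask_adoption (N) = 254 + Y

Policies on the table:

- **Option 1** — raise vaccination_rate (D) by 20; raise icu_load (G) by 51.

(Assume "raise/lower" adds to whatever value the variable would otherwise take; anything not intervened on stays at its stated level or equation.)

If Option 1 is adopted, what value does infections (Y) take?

-933

Option 1 (D + 20, G + 51):
  D = 25 + 20 = 45
  K = 77
  G = 163 − 4·45 − 6·77 (+51 from intervention) = -428
  Y = -34 + 5·77 + 3·(-428) = -933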